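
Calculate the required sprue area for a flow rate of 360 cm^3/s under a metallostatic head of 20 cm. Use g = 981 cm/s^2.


Formula: v = sqrt(2*g*h), A = Q/v
Velocity: v = sqrt(2 * 981 * 20) = sqrt(39240) = 198.0909 cm/s
Sprue area: A = Q / v = 360 / 198.0909 = 1.8173 cm^2

Answer: 1.8173 cm^2


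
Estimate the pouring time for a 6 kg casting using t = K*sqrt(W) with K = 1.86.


Formula: t = K * sqrt(W)
sqrt(W) = sqrt(6) = 2.44949
t = 1.86 * 2.44949 = 4.5561 s

Final answer: 4.5561 s


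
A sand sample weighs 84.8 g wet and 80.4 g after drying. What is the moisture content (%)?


Formula: MC = (W_wet - W_dry) / W_wet * 100
Water mass = 84.8 - 80.4 = 4.4 g
MC = 4.4 / 84.8 * 100 = 5.1887%

Final answer: 5.1887%


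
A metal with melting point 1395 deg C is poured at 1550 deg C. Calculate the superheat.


Formula: Superheat = T_pour - T_melt
Superheat = 1550 - 1395 = 155 deg C

155 deg C


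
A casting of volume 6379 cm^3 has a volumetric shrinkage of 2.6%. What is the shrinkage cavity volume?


Formula: V_shrink = V_casting * shrinkage_pct / 100
V_shrink = 6379 cm^3 * 2.6 / 100 = 165.8540 cm^3


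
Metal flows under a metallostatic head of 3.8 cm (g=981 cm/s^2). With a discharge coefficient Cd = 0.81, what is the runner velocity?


Formula: v = Cd * sqrt(2 * g * h)  (Torricelli with discharge coefficient)
2*g*h = 2 * 981 * 3.8 = 7455.6 cm^2/s^2
sqrt(7455.6) = 86.34582 cm/s
v = 0.81 * 86.34582 = 69.9401 cm/s

Answer: 69.9401 cm/s


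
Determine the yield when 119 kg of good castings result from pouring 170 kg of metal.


Formula: Casting Yield = (W_good / W_total) * 100
Yield = (119 kg / 170 kg) * 100 = 70.0000%


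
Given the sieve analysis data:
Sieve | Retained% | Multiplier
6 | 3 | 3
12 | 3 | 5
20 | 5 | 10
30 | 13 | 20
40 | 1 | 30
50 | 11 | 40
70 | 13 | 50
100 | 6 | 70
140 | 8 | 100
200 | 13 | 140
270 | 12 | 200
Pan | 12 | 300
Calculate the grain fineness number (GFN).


Formula: GFN = sum(pct * multiplier) / sum(pct)
sum(pct * multiplier) = 10494
sum(pct) = 100
GFN = 10494 / 100 = 104.94


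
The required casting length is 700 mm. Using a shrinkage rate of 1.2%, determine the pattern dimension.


Formula: L_pattern = L_casting * (1 + shrinkage_rate/100)
Shrinkage factor = 1 + 1.2/100 = 1.012
L_pattern = 700 mm * 1.012 = 708.4000 mm

Answer: 708.4000 mm


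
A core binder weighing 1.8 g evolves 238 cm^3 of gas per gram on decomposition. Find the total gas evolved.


Formula: V_gas = W_binder * gas_evolution_rate
V = 1.8 g * 238 cm^3/g = 428.4000 cm^3

Answer: 428.4000 cm^3


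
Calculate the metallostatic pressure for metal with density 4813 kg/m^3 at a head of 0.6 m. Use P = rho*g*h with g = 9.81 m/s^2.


Formula: P = rho * g * h
rho * g = 4813 * 9.81 = 47215.53 N/m^3
P = 47215.53 * 0.6 = 28329.3180 Pa

Answer: 28329.3180 Pa


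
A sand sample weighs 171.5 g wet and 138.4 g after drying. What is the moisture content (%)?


Formula: MC = (W_wet - W_dry) / W_wet * 100
Water mass = 171.5 - 138.4 = 33.1 g
MC = 33.1 / 171.5 * 100 = 19.3003%

Answer: 19.3003%


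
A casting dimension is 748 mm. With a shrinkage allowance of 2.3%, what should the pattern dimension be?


Formula: L_pattern = L_casting * (1 + shrinkage_rate/100)
Shrinkage factor = 1 + 2.3/100 = 1.023
L_pattern = 748 mm * 1.023 = 765.2040 mm


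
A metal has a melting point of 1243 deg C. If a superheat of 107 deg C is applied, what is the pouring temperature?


Formula: T_pour = T_melt + Superheat
T_pour = 1243 + 107 = 1350 deg C

1350 deg C


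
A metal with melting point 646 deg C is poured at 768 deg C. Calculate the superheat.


Formula: Superheat = T_pour - T_melt
Superheat = 768 - 646 = 122 deg C

Answer: 122 deg C


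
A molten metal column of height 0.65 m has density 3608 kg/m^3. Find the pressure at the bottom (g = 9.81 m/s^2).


Formula: P = rho * g * h
rho * g = 3608 * 9.81 = 35394.48 N/m^3
P = 35394.48 * 0.65 = 23006.4120 Pa

Final answer: 23006.4120 Pa


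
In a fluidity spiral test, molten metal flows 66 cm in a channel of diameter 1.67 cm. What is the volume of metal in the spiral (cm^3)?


Formula: V = pi * (d/2)^2 * L  (cylinder volume)
Radius = 1.67/2 = 0.835 cm
V = pi * 0.835^2 * 66 = 144.5662 cm^3

Final answer: 144.5662 cm^3


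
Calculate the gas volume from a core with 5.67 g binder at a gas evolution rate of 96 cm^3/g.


Formula: V_gas = W_binder * gas_evolution_rate
V = 5.67 g * 96 cm^3/g = 544.3200 cm^3

Answer: 544.3200 cm^3


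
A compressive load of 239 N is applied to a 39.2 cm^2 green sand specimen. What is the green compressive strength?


Formula: Compressive Strength = Force / Area
Strength = 239 N / 39.2 cm^2 = 6.0969 N/cm^2


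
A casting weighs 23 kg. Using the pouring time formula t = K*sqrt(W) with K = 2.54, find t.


Formula: t = K * sqrt(W)
sqrt(W) = sqrt(23) = 4.79583
t = 2.54 * 4.79583 = 12.1814 s

Answer: 12.1814 s


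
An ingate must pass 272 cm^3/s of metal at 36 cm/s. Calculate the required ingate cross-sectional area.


Formula: A_ingate = Q / v  (continuity equation)
A = 272 cm^3/s / 36 cm/s = 7.5556 cm^2

Final answer: 7.5556 cm^2


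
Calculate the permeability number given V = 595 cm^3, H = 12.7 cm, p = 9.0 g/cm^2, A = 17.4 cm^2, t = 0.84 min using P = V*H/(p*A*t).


Formula: Permeability Number P = (V * H) / (p * A * t)
Numerator: V * H = 595 * 12.7 = 7556.5
Denominator: p * A * t = 9.0 * 17.4 * 0.84 = 131.544
P = 7556.5 / 131.544 = 57.4447

Final answer: 57.4447


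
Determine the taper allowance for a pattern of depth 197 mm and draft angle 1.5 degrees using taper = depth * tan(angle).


Formula: taper = depth * tan(draft_angle)
tan(1.5 deg) = 0.0261859
taper = 197 mm * 0.0261859 = 5.1586 mm

Final answer: 5.1586 mm


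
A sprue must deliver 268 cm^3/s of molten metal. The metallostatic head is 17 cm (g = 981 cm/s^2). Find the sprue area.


Formula: v = sqrt(2*g*h), A = Q/v
Velocity: v = sqrt(2 * 981 * 17) = sqrt(33354) = 182.6308 cm/s
Sprue area: A = Q / v = 268 / 182.6308 = 1.4674 cm^2

Answer: 1.4674 cm^2


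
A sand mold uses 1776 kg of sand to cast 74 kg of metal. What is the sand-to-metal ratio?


Formula: Sand-to-Metal Ratio = W_sand / W_metal
Ratio = 1776 kg / 74 kg = 24.0000

Final answer: 24.0000


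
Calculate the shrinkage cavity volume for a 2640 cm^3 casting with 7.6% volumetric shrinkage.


Formula: V_shrink = V_casting * shrinkage_pct / 100
V_shrink = 2640 cm^3 * 7.6 / 100 = 200.6400 cm^3


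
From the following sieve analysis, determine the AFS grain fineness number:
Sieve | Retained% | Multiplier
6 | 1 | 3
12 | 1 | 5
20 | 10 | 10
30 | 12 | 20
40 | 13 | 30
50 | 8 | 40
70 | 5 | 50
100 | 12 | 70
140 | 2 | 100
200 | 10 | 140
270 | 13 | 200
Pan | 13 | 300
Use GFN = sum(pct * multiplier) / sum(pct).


Formula: GFN = sum(pct * multiplier) / sum(pct)
sum(pct * multiplier) = 10248
sum(pct) = 100
GFN = 10248 / 100 = 102.48


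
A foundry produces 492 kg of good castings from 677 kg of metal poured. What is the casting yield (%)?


Formula: Casting Yield = (W_good / W_total) * 100
Yield = (492 kg / 677 kg) * 100 = 72.6736%

Final answer: 72.6736%


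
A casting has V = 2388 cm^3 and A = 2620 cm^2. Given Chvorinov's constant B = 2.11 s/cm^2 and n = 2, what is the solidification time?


Formula: t_s = B * (V/A)^n  (Chvorinov's rule, n=2)
Modulus M = V/A = 2388/2620 = 0.911450 cm
M^2 = 0.911450^2 = 0.830741 cm^2
t_s = 2.11 * 0.830741 = 1.7529 s

1.7529 s


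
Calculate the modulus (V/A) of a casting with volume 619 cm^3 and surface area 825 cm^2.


Formula: Casting Modulus M = V / A
M = 619 cm^3 / 825 cm^2 = 0.7503 cm

Answer: 0.7503 cm


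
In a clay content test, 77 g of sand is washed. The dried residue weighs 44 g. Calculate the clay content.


Formula: Clay% = (W_total - W_washed) / W_total * 100
Clay mass = 77 - 44 = 33 g
Clay% = 33 / 77 * 100 = 42.8571%

42.8571%


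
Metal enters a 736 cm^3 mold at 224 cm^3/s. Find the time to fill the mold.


Formula: t_fill = V_mold / Q_flow
t = 736 cm^3 / 224 cm^3/s = 3.2857 s

Final answer: 3.2857 s


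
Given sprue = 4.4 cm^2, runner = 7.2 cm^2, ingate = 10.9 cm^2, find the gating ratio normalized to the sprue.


Sprue:Runner:Ingate = 1 : 7.2/4.4 : 10.9/4.4 = 1:1.64:2.48


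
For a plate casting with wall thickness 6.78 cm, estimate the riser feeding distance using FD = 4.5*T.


Formula: FD = 4.5 * T  (riser feeding-distance rule)
FD = 4.5 * 6.78 cm = 30.5100 cm

Final answer: 30.5100 cm


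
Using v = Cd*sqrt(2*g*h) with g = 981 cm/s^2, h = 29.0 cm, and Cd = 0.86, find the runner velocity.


Formula: v = Cd * sqrt(2 * g * h)  (Torricelli with discharge coefficient)
2*g*h = 2 * 981 * 29.0 = 56898.0 cm^2/s^2
sqrt(56898.0) = 238.53302 cm/s
v = 0.86 * 238.53302 = 205.1384 cm/s


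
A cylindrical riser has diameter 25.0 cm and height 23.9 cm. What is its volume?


Formula: V = pi * (D/2)^2 * H  (cylinder volume)
Radius = D/2 = 25.0/2 = 12.5 cm
V = pi * 12.5^2 * 23.9 = 11731.8851 cm^3


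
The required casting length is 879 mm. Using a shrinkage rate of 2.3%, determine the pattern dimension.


Formula: L_pattern = L_casting * (1 + shrinkage_rate/100)
Shrinkage factor = 1 + 2.3/100 = 1.023
L_pattern = 879 mm * 1.023 = 899.2170 mm

899.2170 mm


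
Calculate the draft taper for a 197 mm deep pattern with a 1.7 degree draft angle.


Formula: taper = depth * tan(draft_angle)
tan(1.7 deg) = 0.0296793
taper = 197 mm * 0.0296793 = 5.8468 mm

Answer: 5.8468 mm


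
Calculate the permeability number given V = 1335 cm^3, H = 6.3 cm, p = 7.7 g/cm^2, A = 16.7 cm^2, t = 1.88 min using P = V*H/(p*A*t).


Formula: Permeability Number P = (V * H) / (p * A * t)
Numerator: V * H = 1335 * 6.3 = 8410.5
Denominator: p * A * t = 7.7 * 16.7 * 1.88 = 241.7492
P = 8410.5 / 241.7492 = 34.7902


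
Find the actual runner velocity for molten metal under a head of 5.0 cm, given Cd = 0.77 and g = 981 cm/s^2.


Formula: v = Cd * sqrt(2 * g * h)  (Torricelli with discharge coefficient)
2*g*h = 2 * 981 * 5.0 = 9810.0 cm^2/s^2
sqrt(9810.0) = 99.04544 cm/s
v = 0.77 * 99.04544 = 76.2650 cm/s


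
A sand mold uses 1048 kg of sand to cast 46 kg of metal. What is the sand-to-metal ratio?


Formula: Sand-to-Metal Ratio = W_sand / W_metal
Ratio = 1048 kg / 46 kg = 22.7826

22.7826


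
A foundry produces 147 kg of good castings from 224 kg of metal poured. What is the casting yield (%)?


Formula: Casting Yield = (W_good / W_total) * 100
Yield = (147 kg / 224 kg) * 100 = 65.6250%

Final answer: 65.6250%


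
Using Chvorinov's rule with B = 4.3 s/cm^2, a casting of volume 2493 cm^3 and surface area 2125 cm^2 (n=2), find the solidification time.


Formula: t_s = B * (V/A)^n  (Chvorinov's rule, n=2)
Modulus M = V/A = 2493/2125 = 1.173176 cm
M^2 = 1.173176^2 = 1.376342 cm^2
t_s = 4.3 * 1.376342 = 5.9183 s


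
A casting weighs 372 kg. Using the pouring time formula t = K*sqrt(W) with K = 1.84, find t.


Formula: t = K * sqrt(W)
sqrt(W) = sqrt(372) = 19.28730
t = 1.84 * 19.28730 = 35.4886 s

Answer: 35.4886 s


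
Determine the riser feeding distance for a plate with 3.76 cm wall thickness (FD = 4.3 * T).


Formula: FD = 4.3 * T  (riser feeding-distance rule)
FD = 4.3 * 3.76 cm = 16.1680 cm

Final answer: 16.1680 cm


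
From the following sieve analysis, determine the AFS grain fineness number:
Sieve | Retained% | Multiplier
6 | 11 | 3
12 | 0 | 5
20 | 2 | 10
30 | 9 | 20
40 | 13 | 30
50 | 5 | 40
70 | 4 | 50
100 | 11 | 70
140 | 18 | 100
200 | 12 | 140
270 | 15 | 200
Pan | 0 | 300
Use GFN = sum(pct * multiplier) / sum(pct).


Formula: GFN = sum(pct * multiplier) / sum(pct)
sum(pct * multiplier) = 8273
sum(pct) = 100
GFN = 8273 / 100 = 82.73


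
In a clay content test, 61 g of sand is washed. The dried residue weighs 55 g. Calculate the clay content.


Formula: Clay% = (W_total - W_washed) / W_total * 100
Clay mass = 61 - 55 = 6 g
Clay% = 6 / 61 * 100 = 9.8361%

Answer: 9.8361%


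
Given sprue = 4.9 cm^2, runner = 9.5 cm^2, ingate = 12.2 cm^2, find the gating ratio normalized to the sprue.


Sprue:Runner:Ingate = 1 : 9.5/4.9 : 12.2/4.9 = 1:1.94:2.49

Answer: 1:1.94:2.49


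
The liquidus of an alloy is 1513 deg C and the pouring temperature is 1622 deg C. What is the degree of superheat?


Formula: Superheat = T_pour - T_melt
Superheat = 1622 - 1513 = 109 deg C


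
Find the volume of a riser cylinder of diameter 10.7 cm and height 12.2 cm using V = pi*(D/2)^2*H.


Formula: V = pi * (D/2)^2 * H  (cylinder volume)
Radius = D/2 = 10.7/2 = 5.35 cm
V = pi * 5.35^2 * 12.2 = 1097.0269 cm^3

Answer: 1097.0269 cm^3


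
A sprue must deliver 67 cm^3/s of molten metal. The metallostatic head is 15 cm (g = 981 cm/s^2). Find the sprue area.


Formula: v = sqrt(2*g*h), A = Q/v
Velocity: v = sqrt(2 * 981 * 15) = sqrt(29430) = 171.5517 cm/s
Sprue area: A = Q / v = 67 / 171.5517 = 0.3906 cm^2

Final answer: 0.3906 cm^2


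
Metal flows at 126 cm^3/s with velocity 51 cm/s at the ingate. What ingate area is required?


Formula: A_ingate = Q / v  (continuity equation)
A = 126 cm^3/s / 51 cm/s = 2.4706 cm^2

2.4706 cm^2


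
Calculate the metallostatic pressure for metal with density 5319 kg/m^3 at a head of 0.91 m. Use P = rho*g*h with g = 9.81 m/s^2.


Formula: P = rho * g * h
rho * g = 5319 * 9.81 = 52179.39 N/m^3
P = 52179.39 * 0.91 = 47483.2449 Pa

Final answer: 47483.2449 Pa


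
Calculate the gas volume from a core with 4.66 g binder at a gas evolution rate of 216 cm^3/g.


Formula: V_gas = W_binder * gas_evolution_rate
V = 4.66 g * 216 cm^3/g = 1006.5600 cm^3

Answer: 1006.5600 cm^3


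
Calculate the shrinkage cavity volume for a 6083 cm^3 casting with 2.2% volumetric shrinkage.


Formula: V_shrink = V_casting * shrinkage_pct / 100
V_shrink = 6083 cm^3 * 2.2 / 100 = 133.8260 cm^3

133.8260 cm^3


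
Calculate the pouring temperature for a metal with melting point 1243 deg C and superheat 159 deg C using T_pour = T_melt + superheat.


Formula: T_pour = T_melt + Superheat
T_pour = 1243 + 159 = 1402 deg C

Answer: 1402 deg C


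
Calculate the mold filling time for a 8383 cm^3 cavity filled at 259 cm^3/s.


Formula: t_fill = V_mold / Q_flow
t = 8383 cm^3 / 259 cm^3/s = 32.3668 s


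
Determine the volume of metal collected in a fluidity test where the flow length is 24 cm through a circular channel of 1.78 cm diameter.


Formula: V = pi * (d/2)^2 * L  (cylinder volume)
Radius = 1.78/2 = 0.89 cm
V = pi * 0.89^2 * 24 = 59.7229 cm^3

59.7229 cm^3


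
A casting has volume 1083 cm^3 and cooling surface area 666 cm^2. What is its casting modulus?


Formula: Casting Modulus M = V / A
M = 1083 cm^3 / 666 cm^2 = 1.6261 cm

Final answer: 1.6261 cm


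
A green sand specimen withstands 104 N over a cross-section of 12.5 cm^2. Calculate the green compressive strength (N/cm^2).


Formula: Compressive Strength = Force / Area
Strength = 104 N / 12.5 cm^2 = 8.3200 N/cm^2

Final answer: 8.3200 N/cm^2


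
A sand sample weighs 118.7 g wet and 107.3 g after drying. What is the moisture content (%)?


Formula: MC = (W_wet - W_dry) / W_wet * 100
Water mass = 118.7 - 107.3 = 11.4 g
MC = 11.4 / 118.7 * 100 = 9.6040%

9.6040%


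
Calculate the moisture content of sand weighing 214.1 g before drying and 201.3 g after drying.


Formula: MC = (W_wet - W_dry) / W_wet * 100
Water mass = 214.1 - 201.3 = 12.8 g
MC = 12.8 / 214.1 * 100 = 5.9785%

Final answer: 5.9785%


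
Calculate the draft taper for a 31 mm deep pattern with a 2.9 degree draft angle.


Formula: taper = depth * tan(draft_angle)
tan(2.9 deg) = 0.0506578
taper = 31 mm * 0.0506578 = 1.5704 mm

Answer: 1.5704 mm


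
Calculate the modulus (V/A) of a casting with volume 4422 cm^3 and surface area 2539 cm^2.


Formula: Casting Modulus M = V / A
M = 4422 cm^3 / 2539 cm^2 = 1.7416 cm

1.7416 cm


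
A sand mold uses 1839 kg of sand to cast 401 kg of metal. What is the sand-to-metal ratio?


Formula: Sand-to-Metal Ratio = W_sand / W_metal
Ratio = 1839 kg / 401 kg = 4.5860


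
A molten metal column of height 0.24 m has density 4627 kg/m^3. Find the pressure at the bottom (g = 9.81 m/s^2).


Formula: P = rho * g * h
rho * g = 4627 * 9.81 = 45390.87 N/m^3
P = 45390.87 * 0.24 = 10893.8088 Pa


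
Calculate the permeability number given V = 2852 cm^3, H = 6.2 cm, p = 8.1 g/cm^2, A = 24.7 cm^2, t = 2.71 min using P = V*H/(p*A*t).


Formula: Permeability Number P = (V * H) / (p * A * t)
Numerator: V * H = 2852 * 6.2 = 17682.4
Denominator: p * A * t = 8.1 * 24.7 * 2.71 = 542.1897
P = 17682.4 / 542.1897 = 32.6129

Final answer: 32.6129


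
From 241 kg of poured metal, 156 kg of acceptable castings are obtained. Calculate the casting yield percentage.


Formula: Casting Yield = (W_good / W_total) * 100
Yield = (156 kg / 241 kg) * 100 = 64.7303%

64.7303%


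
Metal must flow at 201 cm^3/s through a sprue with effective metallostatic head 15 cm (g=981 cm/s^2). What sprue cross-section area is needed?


Formula: v = sqrt(2*g*h), A = Q/v
Velocity: v = sqrt(2 * 981 * 15) = sqrt(29430) = 171.5517 cm/s
Sprue area: A = Q / v = 201 / 171.5517 = 1.1717 cm^2


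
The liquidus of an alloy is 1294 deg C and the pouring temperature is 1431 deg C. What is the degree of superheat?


Formula: Superheat = T_pour - T_melt
Superheat = 1431 - 1294 = 137 deg C

Answer: 137 deg C


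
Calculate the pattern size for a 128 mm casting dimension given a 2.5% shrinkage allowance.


Formula: L_pattern = L_casting * (1 + shrinkage_rate/100)
Shrinkage factor = 1 + 2.5/100 = 1.025
L_pattern = 128 mm * 1.025 = 131.2000 mm

Final answer: 131.2000 mm


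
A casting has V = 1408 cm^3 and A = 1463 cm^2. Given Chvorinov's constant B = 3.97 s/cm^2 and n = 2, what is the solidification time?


Formula: t_s = B * (V/A)^n  (Chvorinov's rule, n=2)
Modulus M = V/A = 1408/1463 = 0.962406 cm
M^2 = 0.962406^2 = 0.926225 cm^2
t_s = 3.97 * 0.926225 = 3.6771 s

Final answer: 3.6771 s


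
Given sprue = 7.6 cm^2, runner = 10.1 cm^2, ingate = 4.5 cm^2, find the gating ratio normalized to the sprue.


Sprue:Runner:Ingate = 1 : 10.1/7.6 : 4.5/7.6 = 1:1.33:0.59

Final answer: 1:1.33:0.59


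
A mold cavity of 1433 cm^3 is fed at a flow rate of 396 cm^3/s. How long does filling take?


Formula: t_fill = V_mold / Q_flow
t = 1433 cm^3 / 396 cm^3/s = 3.6187 s

Final answer: 3.6187 s


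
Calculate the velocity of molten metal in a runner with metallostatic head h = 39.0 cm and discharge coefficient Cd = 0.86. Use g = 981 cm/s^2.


Formula: v = Cd * sqrt(2 * g * h)  (Torricelli with discharge coefficient)
2*g*h = 2 * 981 * 39.0 = 76518.0 cm^2/s^2
sqrt(76518.0) = 276.61887 cm/s
v = 0.86 * 276.61887 = 237.8922 cm/s


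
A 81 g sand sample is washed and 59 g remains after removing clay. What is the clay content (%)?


Formula: Clay% = (W_total - W_washed) / W_total * 100
Clay mass = 81 - 59 = 22 g
Clay% = 22 / 81 * 100 = 27.1605%

Final answer: 27.1605%


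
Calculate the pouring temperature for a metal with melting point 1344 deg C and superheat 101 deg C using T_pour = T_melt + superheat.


Formula: T_pour = T_melt + Superheat
T_pour = 1344 + 101 = 1445 deg C

Final answer: 1445 deg C


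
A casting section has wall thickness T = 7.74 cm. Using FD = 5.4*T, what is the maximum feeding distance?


Formula: FD = 5.4 * T  (riser feeding-distance rule)
FD = 5.4 * 7.74 cm = 41.7960 cm

41.7960 cm


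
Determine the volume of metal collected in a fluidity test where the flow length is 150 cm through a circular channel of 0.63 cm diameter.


Formula: V = pi * (d/2)^2 * L  (cylinder volume)
Radius = 0.63/2 = 0.315 cm
V = pi * 0.315^2 * 150 = 46.7587 cm^3


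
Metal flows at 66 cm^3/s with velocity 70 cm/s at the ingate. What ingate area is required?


Formula: A_ingate = Q / v  (continuity equation)
A = 66 cm^3/s / 70 cm/s = 0.9429 cm^2

Answer: 0.9429 cm^2


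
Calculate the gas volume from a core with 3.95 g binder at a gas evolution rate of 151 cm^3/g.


Formula: V_gas = W_binder * gas_evolution_rate
V = 3.95 g * 151 cm^3/g = 596.4500 cm^3

Final answer: 596.4500 cm^3


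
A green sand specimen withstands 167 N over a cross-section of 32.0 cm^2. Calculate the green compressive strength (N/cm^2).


Formula: Compressive Strength = Force / Area
Strength = 167 N / 32.0 cm^2 = 5.2188 N/cm^2

5.2188 N/cm^2


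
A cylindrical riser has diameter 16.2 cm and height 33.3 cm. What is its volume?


Formula: V = pi * (D/2)^2 * H  (cylinder volume)
Radius = D/2 = 16.2/2 = 8.1 cm
V = pi * 8.1^2 * 33.3 = 6863.7925 cm^3

6863.7925 cm^3


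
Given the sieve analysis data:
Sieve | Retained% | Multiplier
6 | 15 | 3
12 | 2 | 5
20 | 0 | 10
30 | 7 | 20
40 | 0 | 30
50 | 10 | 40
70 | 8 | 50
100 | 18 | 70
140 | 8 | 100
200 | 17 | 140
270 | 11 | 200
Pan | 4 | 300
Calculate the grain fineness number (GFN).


Formula: GFN = sum(pct * multiplier) / sum(pct)
sum(pct * multiplier) = 8835
sum(pct) = 100
GFN = 8835 / 100 = 88.35

Answer: 88.35


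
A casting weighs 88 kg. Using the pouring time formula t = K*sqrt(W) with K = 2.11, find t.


Formula: t = K * sqrt(W)
sqrt(W) = sqrt(88) = 9.38083
t = 2.11 * 9.38083 = 19.7936 s

19.7936 s


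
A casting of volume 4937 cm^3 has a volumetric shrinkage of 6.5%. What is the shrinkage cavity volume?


Formula: V_shrink = V_casting * shrinkage_pct / 100
V_shrink = 4937 cm^3 * 6.5 / 100 = 320.9050 cm^3

Final answer: 320.9050 cm^3


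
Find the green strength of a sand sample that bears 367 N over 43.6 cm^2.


Formula: Compressive Strength = Force / Area
Strength = 367 N / 43.6 cm^2 = 8.4174 N/cm^2

Final answer: 8.4174 N/cm^2


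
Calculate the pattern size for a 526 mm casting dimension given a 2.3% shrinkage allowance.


Formula: L_pattern = L_casting * (1 + shrinkage_rate/100)
Shrinkage factor = 1 + 2.3/100 = 1.023
L_pattern = 526 mm * 1.023 = 538.0980 mm

Final answer: 538.0980 mm


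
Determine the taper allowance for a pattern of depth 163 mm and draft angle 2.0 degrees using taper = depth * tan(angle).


Formula: taper = depth * tan(draft_angle)
tan(2.0 deg) = 0.0349208
taper = 163 mm * 0.0349208 = 5.6921 mm


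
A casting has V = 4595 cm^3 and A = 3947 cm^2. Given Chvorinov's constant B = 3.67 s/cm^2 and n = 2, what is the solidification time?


Formula: t_s = B * (V/A)^n  (Chvorinov's rule, n=2)
Modulus M = V/A = 4595/3947 = 1.164175 cm
M^2 = 1.164175^2 = 1.355303 cm^2
t_s = 3.67 * 1.355303 = 4.9740 s

4.9740 s


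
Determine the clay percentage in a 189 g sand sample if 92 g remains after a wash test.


Formula: Clay% = (W_total - W_washed) / W_total * 100
Clay mass = 189 - 92 = 97 g
Clay% = 97 / 189 * 100 = 51.3228%

Final answer: 51.3228%


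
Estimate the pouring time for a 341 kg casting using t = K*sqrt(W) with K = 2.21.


Formula: t = K * sqrt(W)
sqrt(W) = sqrt(341) = 18.46619
t = 2.21 * 18.46619 = 40.8103 s

Final answer: 40.8103 s


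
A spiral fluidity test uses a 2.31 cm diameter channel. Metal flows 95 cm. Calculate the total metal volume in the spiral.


Formula: V = pi * (d/2)^2 * L  (cylinder volume)
Radius = 2.31/2 = 1.155 cm
V = pi * 1.155^2 * 95 = 398.1415 cm^3

398.1415 cm^3


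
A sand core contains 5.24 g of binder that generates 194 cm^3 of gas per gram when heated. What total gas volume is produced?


Formula: V_gas = W_binder * gas_evolution_rate
V = 5.24 g * 194 cm^3/g = 1016.5600 cm^3


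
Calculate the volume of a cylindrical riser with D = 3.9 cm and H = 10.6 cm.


Formula: V = pi * (D/2)^2 * H  (cylinder volume)
Radius = D/2 = 3.9/2 = 1.95 cm
V = pi * 1.95^2 * 10.6 = 126.6266 cm^3

Answer: 126.6266 cm^3


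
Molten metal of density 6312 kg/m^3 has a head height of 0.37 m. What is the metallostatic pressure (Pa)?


Formula: P = rho * g * h
rho * g = 6312 * 9.81 = 61920.72 N/m^3
P = 61920.72 * 0.37 = 22910.6664 Pa

Answer: 22910.6664 Pa


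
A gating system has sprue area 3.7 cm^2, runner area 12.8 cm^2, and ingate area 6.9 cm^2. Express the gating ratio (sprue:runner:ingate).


Sprue:Runner:Ingate = 1 : 12.8/3.7 : 6.9/3.7 = 1:3.46:1.86

Final answer: 1:3.46:1.86


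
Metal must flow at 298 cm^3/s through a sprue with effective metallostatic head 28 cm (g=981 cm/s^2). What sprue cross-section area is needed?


Formula: v = sqrt(2*g*h), A = Q/v
Velocity: v = sqrt(2 * 981 * 28) = sqrt(54936) = 234.3843 cm/s
Sprue area: A = Q / v = 298 / 234.3843 = 1.2714 cm^2

Final answer: 1.2714 cm^2


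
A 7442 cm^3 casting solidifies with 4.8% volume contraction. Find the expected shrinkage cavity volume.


Formula: V_shrink = V_casting * shrinkage_pct / 100
V_shrink = 7442 cm^3 * 4.8 / 100 = 357.2160 cm^3

357.2160 cm^3


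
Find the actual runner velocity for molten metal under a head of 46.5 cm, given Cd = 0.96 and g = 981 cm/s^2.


Formula: v = Cd * sqrt(2 * g * h)  (Torricelli with discharge coefficient)
2*g*h = 2 * 981 * 46.5 = 91233.0 cm^2/s^2
sqrt(91233.0) = 302.04801 cm/s
v = 0.96 * 302.04801 = 289.9661 cm/s


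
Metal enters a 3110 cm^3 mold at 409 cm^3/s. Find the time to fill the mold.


Formula: t_fill = V_mold / Q_flow
t = 3110 cm^3 / 409 cm^3/s = 7.6039 s

Answer: 7.6039 s


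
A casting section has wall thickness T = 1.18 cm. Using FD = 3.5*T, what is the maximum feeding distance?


Formula: FD = 3.5 * T  (riser feeding-distance rule)
FD = 3.5 * 1.18 cm = 4.1300 cm

Answer: 4.1300 cm


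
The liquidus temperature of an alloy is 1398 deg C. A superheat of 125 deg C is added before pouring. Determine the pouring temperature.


Formula: T_pour = T_melt + Superheat
T_pour = 1398 + 125 = 1523 deg C

Answer: 1523 deg C


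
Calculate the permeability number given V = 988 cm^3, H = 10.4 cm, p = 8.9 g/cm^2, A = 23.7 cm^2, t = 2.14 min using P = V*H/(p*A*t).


Formula: Permeability Number P = (V * H) / (p * A * t)
Numerator: V * H = 988 * 10.4 = 10275.2
Denominator: p * A * t = 8.9 * 23.7 * 2.14 = 451.3902
P = 10275.2 / 451.3902 = 22.7635


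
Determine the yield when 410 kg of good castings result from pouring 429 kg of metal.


Formula: Casting Yield = (W_good / W_total) * 100
Yield = (410 kg / 429 kg) * 100 = 95.5711%

Final answer: 95.5711%


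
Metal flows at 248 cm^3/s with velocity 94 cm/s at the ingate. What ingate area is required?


Formula: A_ingate = Q / v  (continuity equation)
A = 248 cm^3/s / 94 cm/s = 2.6383 cm^2


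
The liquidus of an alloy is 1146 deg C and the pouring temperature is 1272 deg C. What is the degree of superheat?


Formula: Superheat = T_pour - T_melt
Superheat = 1272 - 1146 = 126 deg C

Final answer: 126 deg C


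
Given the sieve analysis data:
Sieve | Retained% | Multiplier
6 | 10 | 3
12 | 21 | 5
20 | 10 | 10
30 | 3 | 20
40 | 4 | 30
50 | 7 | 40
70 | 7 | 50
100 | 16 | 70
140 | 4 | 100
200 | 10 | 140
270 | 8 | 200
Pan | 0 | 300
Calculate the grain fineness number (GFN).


Formula: GFN = sum(pct * multiplier) / sum(pct)
sum(pct * multiplier) = 5565
sum(pct) = 100
GFN = 5565 / 100 = 55.65

Answer: 55.65


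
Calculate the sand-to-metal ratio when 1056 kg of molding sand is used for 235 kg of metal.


Formula: Sand-to-Metal Ratio = W_sand / W_metal
Ratio = 1056 kg / 235 kg = 4.4936

4.4936


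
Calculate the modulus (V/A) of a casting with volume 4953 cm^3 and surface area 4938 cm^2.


Formula: Casting Modulus M = V / A
M = 4953 cm^3 / 4938 cm^2 = 1.0030 cm


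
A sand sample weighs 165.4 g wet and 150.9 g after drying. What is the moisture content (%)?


Formula: MC = (W_wet - W_dry) / W_wet * 100
Water mass = 165.4 - 150.9 = 14.5 g
MC = 14.5 / 165.4 * 100 = 8.7666%

Answer: 8.7666%


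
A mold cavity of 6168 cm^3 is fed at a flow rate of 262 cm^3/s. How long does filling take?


Formula: t_fill = V_mold / Q_flow
t = 6168 cm^3 / 262 cm^3/s = 23.5420 s

23.5420 s


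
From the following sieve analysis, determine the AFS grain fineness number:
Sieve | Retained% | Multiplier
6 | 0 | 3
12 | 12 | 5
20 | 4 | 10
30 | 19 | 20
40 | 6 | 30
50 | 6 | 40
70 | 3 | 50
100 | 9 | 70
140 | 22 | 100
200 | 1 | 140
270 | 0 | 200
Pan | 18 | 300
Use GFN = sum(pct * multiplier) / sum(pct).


Formula: GFN = sum(pct * multiplier) / sum(pct)
sum(pct * multiplier) = 9420
sum(pct) = 100
GFN = 9420 / 100 = 94.20

94.20


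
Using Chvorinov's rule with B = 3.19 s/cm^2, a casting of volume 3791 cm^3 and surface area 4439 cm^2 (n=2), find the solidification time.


Formula: t_s = B * (V/A)^n  (Chvorinov's rule, n=2)
Modulus M = V/A = 3791/4439 = 0.854021 cm
M^2 = 0.854021^2 = 0.729352 cm^2
t_s = 3.19 * 0.729352 = 2.3266 s

Answer: 2.3266 s


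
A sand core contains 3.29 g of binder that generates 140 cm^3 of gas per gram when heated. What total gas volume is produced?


Formula: V_gas = W_binder * gas_evolution_rate
V = 3.29 g * 140 cm^3/g = 460.6000 cm^3

460.6000 cm^3


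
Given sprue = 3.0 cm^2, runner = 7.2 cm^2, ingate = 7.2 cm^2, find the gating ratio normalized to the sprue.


Sprue:Runner:Ingate = 1 : 7.2/3.0 : 7.2/3.0 = 1:2.40:2.40

1:2.40:2.40


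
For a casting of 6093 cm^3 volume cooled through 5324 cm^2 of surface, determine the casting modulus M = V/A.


Formula: Casting Modulus M = V / A
M = 6093 cm^3 / 5324 cm^2 = 1.1444 cm

Answer: 1.1444 cm


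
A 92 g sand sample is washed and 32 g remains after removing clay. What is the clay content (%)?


Formula: Clay% = (W_total - W_washed) / W_total * 100
Clay mass = 92 - 32 = 60 g
Clay% = 60 / 92 * 100 = 65.2174%

65.2174%


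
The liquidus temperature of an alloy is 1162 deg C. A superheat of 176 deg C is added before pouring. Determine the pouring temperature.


Formula: T_pour = T_melt + Superheat
T_pour = 1162 + 176 = 1338 deg C

1338 deg C


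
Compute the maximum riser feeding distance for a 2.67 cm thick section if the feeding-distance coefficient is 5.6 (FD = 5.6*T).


Formula: FD = 5.6 * T  (riser feeding-distance rule)
FD = 5.6 * 2.67 cm = 14.9520 cm


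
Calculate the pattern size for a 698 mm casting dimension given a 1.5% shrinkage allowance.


Formula: L_pattern = L_casting * (1 + shrinkage_rate/100)
Shrinkage factor = 1 + 1.5/100 = 1.015
L_pattern = 698 mm * 1.015 = 708.4700 mm

Final answer: 708.4700 mm


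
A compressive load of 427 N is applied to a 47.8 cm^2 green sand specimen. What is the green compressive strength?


Formula: Compressive Strength = Force / Area
Strength = 427 N / 47.8 cm^2 = 8.9331 N/cm^2

Answer: 8.9331 N/cm^2


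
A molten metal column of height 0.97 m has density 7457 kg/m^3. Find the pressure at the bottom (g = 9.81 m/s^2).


Formula: P = rho * g * h
rho * g = 7457 * 9.81 = 73153.17 N/m^3
P = 73153.17 * 0.97 = 70958.5749 Pa


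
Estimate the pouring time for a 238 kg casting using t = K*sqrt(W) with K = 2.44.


Formula: t = K * sqrt(W)
sqrt(W) = sqrt(238) = 15.42725
t = 2.44 * 15.42725 = 37.6425 s

Final answer: 37.6425 s


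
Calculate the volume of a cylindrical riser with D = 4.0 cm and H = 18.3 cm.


Formula: V = pi * (D/2)^2 * H  (cylinder volume)
Radius = D/2 = 4.0/2 = 2.0 cm
V = pi * 2.0^2 * 18.3 = 229.9646 cm^3


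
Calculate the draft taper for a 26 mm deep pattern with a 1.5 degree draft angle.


Formula: taper = depth * tan(draft_angle)
tan(1.5 deg) = 0.0261859
taper = 26 mm * 0.0261859 = 0.6808 mm

0.6808 mm


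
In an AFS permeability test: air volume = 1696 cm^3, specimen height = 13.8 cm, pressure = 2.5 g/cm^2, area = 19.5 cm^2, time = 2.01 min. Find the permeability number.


Formula: Permeability Number P = (V * H) / (p * A * t)
Numerator: V * H = 1696 * 13.8 = 23404.8
Denominator: p * A * t = 2.5 * 19.5 * 2.01 = 97.9875
P = 23404.8 / 97.9875 = 238.8550


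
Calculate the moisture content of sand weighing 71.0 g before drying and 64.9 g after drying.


Formula: MC = (W_wet - W_dry) / W_wet * 100
Water mass = 71.0 - 64.9 = 6.1 g
MC = 6.1 / 71.0 * 100 = 8.5915%

8.5915%


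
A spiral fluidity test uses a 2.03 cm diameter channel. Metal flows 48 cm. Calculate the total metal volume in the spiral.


Formula: V = pi * (d/2)^2 * L  (cylinder volume)
Radius = 2.03/2 = 1.015 cm
V = pi * 1.015^2 * 48 = 155.3543 cm^3


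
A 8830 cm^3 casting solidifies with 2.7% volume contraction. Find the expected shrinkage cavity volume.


Formula: V_shrink = V_casting * shrinkage_pct / 100
V_shrink = 8830 cm^3 * 2.7 / 100 = 238.4100 cm^3


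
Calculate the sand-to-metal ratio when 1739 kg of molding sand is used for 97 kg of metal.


Formula: Sand-to-Metal Ratio = W_sand / W_metal
Ratio = 1739 kg / 97 kg = 17.9278

Answer: 17.9278


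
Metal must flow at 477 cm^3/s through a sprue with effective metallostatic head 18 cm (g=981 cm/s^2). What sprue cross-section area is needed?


Formula: v = sqrt(2*g*h), A = Q/v
Velocity: v = sqrt(2 * 981 * 18) = sqrt(35316) = 187.9255 cm/s
Sprue area: A = Q / v = 477 / 187.9255 = 2.5382 cm^2

Answer: 2.5382 cm^2


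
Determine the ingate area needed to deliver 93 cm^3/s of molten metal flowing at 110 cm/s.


Formula: A_ingate = Q / v  (continuity equation)
A = 93 cm^3/s / 110 cm/s = 0.8455 cm^2

Final answer: 0.8455 cm^2


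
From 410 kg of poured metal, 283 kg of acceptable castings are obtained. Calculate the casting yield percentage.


Formula: Casting Yield = (W_good / W_total) * 100
Yield = (283 kg / 410 kg) * 100 = 69.0244%

Final answer: 69.0244%


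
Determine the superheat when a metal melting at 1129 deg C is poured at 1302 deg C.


Formula: Superheat = T_pour - T_melt
Superheat = 1302 - 1129 = 173 deg C

Final answer: 173 deg C


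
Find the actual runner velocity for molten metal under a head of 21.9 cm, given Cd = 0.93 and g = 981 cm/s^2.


Formula: v = Cd * sqrt(2 * g * h)  (Torricelli with discharge coefficient)
2*g*h = 2 * 981 * 21.9 = 42967.8 cm^2/s^2
sqrt(42967.8) = 207.28676 cm/s
v = 0.93 * 207.28676 = 192.7767 cm/s


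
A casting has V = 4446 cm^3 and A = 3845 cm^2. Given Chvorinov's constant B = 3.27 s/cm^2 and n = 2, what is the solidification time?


Formula: t_s = B * (V/A)^n  (Chvorinov's rule, n=2)
Modulus M = V/A = 4446/3845 = 1.156307 cm
M^2 = 1.156307^2 = 1.337046 cm^2
t_s = 3.27 * 1.337046 = 4.3721 s

4.3721 s


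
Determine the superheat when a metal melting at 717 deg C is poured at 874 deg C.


Formula: Superheat = T_pour - T_melt
Superheat = 874 - 717 = 157 deg C


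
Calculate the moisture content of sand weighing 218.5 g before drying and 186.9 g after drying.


Formula: MC = (W_wet - W_dry) / W_wet * 100
Water mass = 218.5 - 186.9 = 31.6 g
MC = 31.6 / 218.5 * 100 = 14.4622%

Final answer: 14.4622%


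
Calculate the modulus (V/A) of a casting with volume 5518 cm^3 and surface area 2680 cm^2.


Formula: Casting Modulus M = V / A
M = 5518 cm^3 / 2680 cm^2 = 2.0590 cm

Answer: 2.0590 cm


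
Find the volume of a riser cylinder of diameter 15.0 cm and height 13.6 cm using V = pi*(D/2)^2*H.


Formula: V = pi * (D/2)^2 * H  (cylinder volume)
Radius = D/2 = 15.0/2 = 7.5 cm
V = pi * 7.5^2 * 13.6 = 2403.3184 cm^3

Answer: 2403.3184 cm^3


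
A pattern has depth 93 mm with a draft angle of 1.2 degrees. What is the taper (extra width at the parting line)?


Formula: taper = depth * tan(draft_angle)
tan(1.2 deg) = 0.0209470
taper = 93 mm * 0.0209470 = 1.9481 mm

1.9481 mm


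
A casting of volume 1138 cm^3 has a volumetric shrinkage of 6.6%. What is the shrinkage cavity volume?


Formula: V_shrink = V_casting * shrinkage_pct / 100
V_shrink = 1138 cm^3 * 6.6 / 100 = 75.1080 cm^3

Answer: 75.1080 cm^3


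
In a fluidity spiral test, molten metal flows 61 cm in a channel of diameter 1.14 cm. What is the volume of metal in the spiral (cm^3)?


Formula: V = pi * (d/2)^2 * L  (cylinder volume)
Radius = 1.14/2 = 0.57 cm
V = pi * 0.57^2 * 61 = 62.2629 cm^3


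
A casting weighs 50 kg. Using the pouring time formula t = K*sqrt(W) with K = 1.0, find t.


Formula: t = K * sqrt(W)
sqrt(W) = sqrt(50) = 7.07107
t = 1.0 * 7.07107 = 7.0711 s

Answer: 7.0711 s


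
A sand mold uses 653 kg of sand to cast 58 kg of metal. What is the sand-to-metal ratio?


Formula: Sand-to-Metal Ratio = W_sand / W_metal
Ratio = 653 kg / 58 kg = 11.2586


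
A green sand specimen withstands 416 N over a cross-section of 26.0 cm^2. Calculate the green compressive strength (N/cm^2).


Formula: Compressive Strength = Force / Area
Strength = 416 N / 26.0 cm^2 = 16.0000 N/cm^2

Answer: 16.0000 N/cm^2


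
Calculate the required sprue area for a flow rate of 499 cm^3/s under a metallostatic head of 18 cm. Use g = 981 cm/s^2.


Formula: v = sqrt(2*g*h), A = Q/v
Velocity: v = sqrt(2 * 981 * 18) = sqrt(35316) = 187.9255 cm/s
Sprue area: A = Q / v = 499 / 187.9255 = 2.6553 cm^2

2.6553 cm^2


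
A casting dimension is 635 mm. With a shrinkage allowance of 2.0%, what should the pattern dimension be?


Formula: L_pattern = L_casting * (1 + shrinkage_rate/100)
Shrinkage factor = 1 + 2.0/100 = 1.02
L_pattern = 635 mm * 1.02 = 647.7000 mm

Answer: 647.7000 mm


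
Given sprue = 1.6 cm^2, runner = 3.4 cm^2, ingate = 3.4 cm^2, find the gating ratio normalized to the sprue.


Sprue:Runner:Ingate = 1 : 3.4/1.6 : 3.4/1.6 = 1:2.13:2.13

Answer: 1:2.13:2.13


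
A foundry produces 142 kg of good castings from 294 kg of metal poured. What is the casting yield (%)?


Formula: Casting Yield = (W_good / W_total) * 100
Yield = (142 kg / 294 kg) * 100 = 48.2993%

48.2993%


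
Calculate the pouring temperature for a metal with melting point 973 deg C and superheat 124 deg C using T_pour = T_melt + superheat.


Formula: T_pour = T_melt + Superheat
T_pour = 973 + 124 = 1097 deg C

Answer: 1097 deg C


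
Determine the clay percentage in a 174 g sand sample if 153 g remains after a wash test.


Formula: Clay% = (W_total - W_washed) / W_total * 100
Clay mass = 174 - 153 = 21 g
Clay% = 21 / 174 * 100 = 12.0690%

Answer: 12.0690%


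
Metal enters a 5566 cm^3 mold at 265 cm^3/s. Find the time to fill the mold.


Formula: t_fill = V_mold / Q_flow
t = 5566 cm^3 / 265 cm^3/s = 21.0038 s

Answer: 21.0038 s


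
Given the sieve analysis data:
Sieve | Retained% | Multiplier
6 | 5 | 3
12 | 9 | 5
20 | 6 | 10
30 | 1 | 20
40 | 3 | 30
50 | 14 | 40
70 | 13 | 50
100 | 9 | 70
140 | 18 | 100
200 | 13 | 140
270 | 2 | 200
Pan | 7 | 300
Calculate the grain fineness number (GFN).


Formula: GFN = sum(pct * multiplier) / sum(pct)
sum(pct * multiplier) = 8190
sum(pct) = 100
GFN = 8190 / 100 = 81.90

81.90


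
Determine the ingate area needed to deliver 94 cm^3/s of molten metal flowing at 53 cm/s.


Formula: A_ingate = Q / v  (continuity equation)
A = 94 cm^3/s / 53 cm/s = 1.7736 cm^2

Final answer: 1.7736 cm^2


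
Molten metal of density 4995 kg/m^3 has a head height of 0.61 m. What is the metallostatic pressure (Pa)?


Formula: P = rho * g * h
rho * g = 4995 * 9.81 = 49000.95 N/m^3
P = 49000.95 * 0.61 = 29890.5795 Pa

Answer: 29890.5795 Pa


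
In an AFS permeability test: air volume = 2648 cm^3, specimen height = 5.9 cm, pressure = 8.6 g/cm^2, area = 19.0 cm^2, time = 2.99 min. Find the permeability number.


Formula: Permeability Number P = (V * H) / (p * A * t)
Numerator: V * H = 2648 * 5.9 = 15623.2
Denominator: p * A * t = 8.6 * 19.0 * 2.99 = 488.566
P = 15623.2 / 488.566 = 31.9777


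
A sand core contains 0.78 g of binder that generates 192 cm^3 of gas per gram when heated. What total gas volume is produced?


Formula: V_gas = W_binder * gas_evolution_rate
V = 0.78 g * 192 cm^3/g = 149.7600 cm^3


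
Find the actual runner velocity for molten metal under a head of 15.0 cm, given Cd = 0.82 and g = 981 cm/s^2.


Formula: v = Cd * sqrt(2 * g * h)  (Torricelli with discharge coefficient)
2*g*h = 2 * 981 * 15.0 = 29430.0 cm^2/s^2
sqrt(29430.0) = 171.55174 cm/s
v = 0.82 * 171.55174 = 140.6724 cm/s

Final answer: 140.6724 cm/s
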